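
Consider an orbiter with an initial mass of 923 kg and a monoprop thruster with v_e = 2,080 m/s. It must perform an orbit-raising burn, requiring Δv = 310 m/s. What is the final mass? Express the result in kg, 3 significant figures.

final mass ≈ 795 kg

By the Tsiolkovsky rocket equation, m₀/m_f = exp(Δv / v_e) = exp(310 / 2080.0) = exp(0.1490) = 1.1607.
m_f = m₀ / 1.1607 = 923 / 1.1607 = 795.21 kg.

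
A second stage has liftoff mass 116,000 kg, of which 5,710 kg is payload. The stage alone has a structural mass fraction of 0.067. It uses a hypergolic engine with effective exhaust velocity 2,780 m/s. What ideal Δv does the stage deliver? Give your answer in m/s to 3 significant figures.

Stage wet mass = m₀ − payload = 116,000 − 5,710 = 110,290 kg.
Stage dry mass = ε × stage wet mass = 0.067 × 110,290 = 7,389.43 kg.
Burnout mass m_f = stage dry + payload = 7,389.43 + 5,710 = 13,099.43 kg.
Rocket equation: Δv = v_e · ln(116,000/13,099.43) = 2780.0 × ln(8.855) = 2780.0 × 2.1810 ≈ 6063 m/s.

Δv ≈ 6060 m/s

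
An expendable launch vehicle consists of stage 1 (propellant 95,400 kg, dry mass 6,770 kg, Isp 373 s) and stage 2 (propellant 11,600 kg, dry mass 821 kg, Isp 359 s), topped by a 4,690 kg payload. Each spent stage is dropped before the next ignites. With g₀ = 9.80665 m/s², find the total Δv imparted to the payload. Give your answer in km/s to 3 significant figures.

Ignition mass of stage 1 = 95,400+6,770 + 11,600+821 + 4,690 = 119,281 kg.
Stage 1: m₀ = 119,281 kg, m_f = 119,281 − 95,400 = 23,881 kg; Δv = 373×9.80665×ln(4.995) = 3657.9×1.6084 ≈ 5883 m/s.
Stage 2: m₀ = 17,111 kg, m_f = 17,111 − 11,600 = 5,511 kg; Δv = 359×9.80665×ln(3.105) = 3520.6×1.1330 ≈ 3989 m/s.
Total Δv = 5883 + 3989 = 9872 m/s.

Δv ≈ 9.87 km/s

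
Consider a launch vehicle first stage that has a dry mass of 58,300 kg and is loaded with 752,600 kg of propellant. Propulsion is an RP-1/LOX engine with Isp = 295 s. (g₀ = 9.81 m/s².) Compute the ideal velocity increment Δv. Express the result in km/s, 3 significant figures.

v_e = Isp · g₀ = 295 × 9.81 = 2894.0 m/s.
m₀ = m_dry + m_prop = 58,300 + 752,600 = 810,900 kg.
Using Δv = v_e ln(m₀/m_f): Δv = v_e · ln(m₀/m_f) = 2894.0 × ln(13.91) = 2894.0 × 2.6325 ≈ 7618.4 m/s.

Δv ≈ 7.62 km/s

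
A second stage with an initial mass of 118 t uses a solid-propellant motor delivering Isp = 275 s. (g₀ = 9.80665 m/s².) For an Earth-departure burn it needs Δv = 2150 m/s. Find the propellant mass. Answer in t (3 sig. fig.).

propellant mass ≈ 64.8 t

v_e = Isp · g₀ = 275 × 9.80665 = 2696.8 m/s.
By the Tsiolkovsky rocket equation, m₀/m_f = exp(Δv / v_e) = exp(2150 / 2696.8) = exp(0.7972) = 2.2194.
m_f = 118 / 2.2194 = 53.1675 t, so propellant = m₀ − m_f = 118 − 53.1675 = 64.8325 t.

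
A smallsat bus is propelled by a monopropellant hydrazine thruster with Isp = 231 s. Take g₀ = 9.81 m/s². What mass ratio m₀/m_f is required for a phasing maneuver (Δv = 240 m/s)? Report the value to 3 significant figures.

v_e = Isp · g₀ = 231 × 9.81 = 2266.1 m/s.
Using Δv = v_e ln(m₀/m_f): m₀/m_f = exp(Δv / v_e) = exp(240 / 2266.1) = exp(0.1059) = 1.1117.

mass ratio ≈ 1.11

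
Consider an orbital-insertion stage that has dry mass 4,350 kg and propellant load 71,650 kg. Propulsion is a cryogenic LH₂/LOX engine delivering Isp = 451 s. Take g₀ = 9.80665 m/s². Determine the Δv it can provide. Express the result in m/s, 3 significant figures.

Δv ≈ 12700 m/s

v_e = Isp · g₀ = 451 × 9.80665 = 4422.8 m/s.
m₀ = m_dry + m_prop = 4,350 + 71,650 = 76,000 kg.
Rocket equation: Δv = v_e · ln(m₀/m_f) = 4422.8 × ln(17.47) = 4422.8 × 2.8606 ≈ 12651.7 m/s.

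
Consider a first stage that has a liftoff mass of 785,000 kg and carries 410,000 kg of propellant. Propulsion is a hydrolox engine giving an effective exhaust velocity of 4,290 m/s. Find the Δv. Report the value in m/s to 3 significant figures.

Δv ≈ 3170 m/s

m_f = m₀ − m_prop = 785,000 − 410,000 = 375,000 kg.
Δv = v_e · ln(m₀/m_f) = 4290.0 × ln(2.093) = 4290.0 × 0.7388 ≈ 3169.3 m/s.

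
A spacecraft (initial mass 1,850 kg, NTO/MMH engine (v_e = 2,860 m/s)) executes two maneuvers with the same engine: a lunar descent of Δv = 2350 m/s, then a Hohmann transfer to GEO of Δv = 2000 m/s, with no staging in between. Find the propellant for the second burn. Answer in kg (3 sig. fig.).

propellant for the second burn ≈ 409 kg

After the first burn: m = 1850 × exp(−2350/2860.0) = 1850 × 0.43969 = 813.427 kg.
After the second burn: m = 813.427 × exp(−2000/2860.0) = 813.427 × 0.49693 = 404.216 kg.
Second-burn propellant = 813.427 − 404.216 = 409.211 kg.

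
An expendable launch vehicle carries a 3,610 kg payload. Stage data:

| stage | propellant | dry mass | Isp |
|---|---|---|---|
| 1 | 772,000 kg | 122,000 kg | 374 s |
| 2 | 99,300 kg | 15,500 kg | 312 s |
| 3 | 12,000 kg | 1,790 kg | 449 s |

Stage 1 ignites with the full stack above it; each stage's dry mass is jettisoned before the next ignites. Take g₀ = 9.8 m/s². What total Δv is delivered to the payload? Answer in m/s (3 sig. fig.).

Δv ≈ 14500 m/s

Ignition mass of stage 1 = 772,000+122,000 + 99,300+15,500 + 12,000+1,790 + 3,610 = 1,026,200 kg.
Stage 1: m₀ = 1,026,200 kg, m_f = 1,026,200 − 772,000 = 254,200 kg; Δv = 374×9.8×ln(4.037) = 3665.2×1.3955 ≈ 5115 m/s.
Stage 2: m₀ = 132,200 kg, m_f = 132,200 − 99,300 = 32,900 kg; Δv = 312×9.8×ln(4.018) = 3057.6×1.3908 ≈ 4253 m/s.
Stage 3: m₀ = 17,400 kg, m_f = 17,400 − 12,000 = 5,400 kg; Δv = 449×9.8×ln(3.222) = 4400.2×1.1701 ≈ 5149 m/s.
Total Δv = 5115 + 4253 + 5149 = 14517 m/s.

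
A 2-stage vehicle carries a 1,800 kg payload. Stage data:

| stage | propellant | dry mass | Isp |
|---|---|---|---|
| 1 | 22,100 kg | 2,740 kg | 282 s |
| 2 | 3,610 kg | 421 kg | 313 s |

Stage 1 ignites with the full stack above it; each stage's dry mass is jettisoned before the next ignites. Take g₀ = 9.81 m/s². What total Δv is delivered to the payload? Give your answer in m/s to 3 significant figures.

Δv ≈ 6490 m/s

Ignition mass of stage 1 = 22,100+2,740 + 3,610+421 + 1,800 = 30,671 kg.
Stage 1: m₀ = 30,671 kg, m_f = 30,671 − 22,100 = 8,571 kg; Δv = 282×9.81×ln(3.578) = 2766.4×1.2749 ≈ 3527 m/s.
Stage 2: m₀ = 5,831 kg, m_f = 5,831 − 3,610 = 2,221 kg; Δv = 313×9.81×ln(2.625) = 3070.5×0.9652 ≈ 2964 m/s.
Total Δv = 3527 + 2964 = 6491 m/s.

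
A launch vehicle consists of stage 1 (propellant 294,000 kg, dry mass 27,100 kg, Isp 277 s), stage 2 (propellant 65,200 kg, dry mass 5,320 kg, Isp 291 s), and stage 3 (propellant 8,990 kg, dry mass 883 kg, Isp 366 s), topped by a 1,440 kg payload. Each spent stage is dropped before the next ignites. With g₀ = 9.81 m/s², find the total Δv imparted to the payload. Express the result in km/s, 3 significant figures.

Δv ≈ 13.8 km/s

Ignition mass of stage 1 = 294,000+27,100 + 65,200+5,320 + 8,990+883 + 1,440 = 402,933 kg.
Stage 1: m₀ = 402,933 kg, m_f = 402,933 − 294,000 = 108,933 kg; Δv = 277×9.81×ln(3.699) = 2717.4×1.3080 ≈ 3554 m/s.
Stage 2: m₀ = 81,833 kg, m_f = 81,833 − 65,200 = 16,633 kg; Δv = 291×9.81×ln(4.92) = 2854.7×1.5933 ≈ 4548 m/s.
Stage 3: m₀ = 11,313 kg, m_f = 11,313 − 8,990 = 2,323 kg; Δv = 366×9.81×ln(4.87) = 3590.5×1.5831 ≈ 5684 m/s.
Total Δv = 3554 + 4548 + 5684 = 13786 m/s.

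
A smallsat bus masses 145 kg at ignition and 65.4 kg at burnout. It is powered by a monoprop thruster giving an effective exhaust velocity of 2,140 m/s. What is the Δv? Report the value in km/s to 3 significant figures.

Rocket equation: Δv = v_e · ln(m₀/m_f) = 2140.0 × ln(2.217) = 2140.0 × 0.7962 ≈ 1703.9 m/s.

Δv ≈ 1.70 km/s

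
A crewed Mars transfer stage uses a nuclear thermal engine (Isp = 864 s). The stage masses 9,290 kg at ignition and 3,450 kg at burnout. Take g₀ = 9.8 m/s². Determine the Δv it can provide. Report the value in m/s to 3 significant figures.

Δv ≈ 8390 m/s

v_e = Isp · g₀ = 864 × 9.8 = 8467.2 m/s.
Using Δv = v_e ln(m₀/m_f): Δv = v_e · ln(m₀/m_f) = 8467.2 × ln(2.693) = 8467.2 × 0.9906 ≈ 8387.3 m/s.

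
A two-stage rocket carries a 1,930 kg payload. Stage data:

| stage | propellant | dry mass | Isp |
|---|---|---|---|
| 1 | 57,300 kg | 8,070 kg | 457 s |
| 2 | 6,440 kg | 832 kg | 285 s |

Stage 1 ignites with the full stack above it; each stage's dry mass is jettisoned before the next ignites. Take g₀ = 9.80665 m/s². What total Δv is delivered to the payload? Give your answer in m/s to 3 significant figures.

Δv ≈ 9920 m/s

Ignition mass of stage 1 = 57,300+8,070 + 6,440+832 + 1,930 = 74,572 kg.
Stage 1: m₀ = 74,572 kg, m_f = 74,572 − 57,300 = 17,272 kg; Δv = 457×9.80665×ln(4.318) = 4481.6×1.4627 ≈ 6555 m/s.
Stage 2: m₀ = 9,202 kg, m_f = 9,202 − 6,440 = 2,762 kg; Δv = 285×9.80665×ln(3.332) = 2794.9×1.2035 ≈ 3364 m/s.
Total Δv = 6555 + 3364 = 9919 m/s.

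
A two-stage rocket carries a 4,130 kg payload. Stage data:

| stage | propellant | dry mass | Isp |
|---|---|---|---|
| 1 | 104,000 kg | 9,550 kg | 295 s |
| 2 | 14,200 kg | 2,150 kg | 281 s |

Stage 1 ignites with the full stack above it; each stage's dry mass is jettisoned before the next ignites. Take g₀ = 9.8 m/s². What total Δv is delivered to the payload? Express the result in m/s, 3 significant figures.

Ignition mass of stage 1 = 104,000+9,550 + 14,200+2,150 + 4,130 = 134,030 kg.
Stage 1: m₀ = 134,030 kg, m_f = 134,030 − 104,000 = 30,030 kg; Δv = 295×9.8×ln(4.463) = 2891.0×1.4959 ≈ 4325 m/s.
Stage 2: m₀ = 20,480 kg, m_f = 20,480 − 14,200 = 6,280 kg; Δv = 281×9.8×ln(3.261) = 2753.8×1.1821 ≈ 3255 m/s.
Total Δv = 4325 + 3255 = 7580 m/s.

Δv ≈ 7580 m/s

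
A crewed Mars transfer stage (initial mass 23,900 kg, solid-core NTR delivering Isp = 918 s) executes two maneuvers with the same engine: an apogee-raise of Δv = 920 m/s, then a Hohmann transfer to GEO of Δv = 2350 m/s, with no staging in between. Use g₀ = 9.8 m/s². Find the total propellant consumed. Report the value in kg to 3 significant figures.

v_e = Isp · g₀ = 918 × 9.8 = 8996.4 m/s.
After the first burn: m = 23900 × exp(−920/8996.4) = 23900 × 0.90279 = 21,576.7 kg.
After the second burn: m = 21,576.7 × exp(−2350/8996.4) = 21,576.7 × 0.77011 = 16,616.4 kg.
Total propellant = m₀ − m_final = 23900 − 16,616.4 = 7,283.6 kg.

total propellant consumed ≈ 7280 kg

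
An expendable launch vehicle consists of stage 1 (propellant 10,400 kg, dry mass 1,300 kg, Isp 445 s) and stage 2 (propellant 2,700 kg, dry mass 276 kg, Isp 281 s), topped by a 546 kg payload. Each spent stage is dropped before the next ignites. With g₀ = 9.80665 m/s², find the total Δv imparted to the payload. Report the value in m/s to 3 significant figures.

Ignition mass of stage 1 = 10,400+1,300 + 2,700+276 + 546 = 15,222 kg.
Stage 1: m₀ = 15,222 kg, m_f = 15,222 − 10,400 = 4,822 kg; Δv = 445×9.80665×ln(3.157) = 4364.0×1.1496 ≈ 5017 m/s.
Stage 2: m₀ = 3,522 kg, m_f = 3,522 − 2,700 = 822 kg; Δv = 281×9.80665×ln(4.285) = 2755.7×1.4550 ≈ 4010 m/s.
Total Δv = 5017 + 4010 = 9027 m/s.

Δv ≈ 9030 m/s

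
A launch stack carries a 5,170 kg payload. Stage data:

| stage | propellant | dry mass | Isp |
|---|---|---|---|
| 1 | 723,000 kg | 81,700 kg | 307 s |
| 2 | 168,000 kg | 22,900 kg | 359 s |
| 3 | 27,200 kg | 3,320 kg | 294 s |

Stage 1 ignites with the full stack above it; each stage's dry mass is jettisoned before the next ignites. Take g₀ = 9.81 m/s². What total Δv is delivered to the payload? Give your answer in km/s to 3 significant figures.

Δv ≈ 12.5 km/s

Ignition mass of stage 1 = 723,000+81,700 + 168,000+22,900 + 27,200+3,320 + 5,170 = 1,031,290 kg.
Stage 1: m₀ = 1,031,290 kg, m_f = 1,031,290 − 723,000 = 308,290 kg; Δv = 307×9.81×ln(3.345) = 3011.7×1.2075 ≈ 3637 m/s.
Stage 2: m₀ = 226,590 kg, m_f = 226,590 − 168,000 = 58,590 kg; Δv = 359×9.81×ln(3.867) = 3521.8×1.3526 ≈ 4763 m/s.
Stage 3: m₀ = 35,690 kg, m_f = 35,690 − 27,200 = 8,490 kg; Δv = 294×9.81×ln(4.204) = 2884.1×1.4360 ≈ 4142 m/s.
Total Δv = 3637 + 4763 + 4142 = 12542 m/s.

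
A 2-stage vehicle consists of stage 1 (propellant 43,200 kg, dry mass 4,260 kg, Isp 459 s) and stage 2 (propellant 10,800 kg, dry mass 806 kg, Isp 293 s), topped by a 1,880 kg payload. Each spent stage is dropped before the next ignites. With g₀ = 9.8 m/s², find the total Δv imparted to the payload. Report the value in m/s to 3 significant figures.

Ignition mass of stage 1 = 43,200+4,260 + 10,800+806 + 1,880 = 60,946 kg.
Stage 1: m₀ = 60,946 kg, m_f = 60,946 − 43,200 = 17,746 kg; Δv = 459×9.8×ln(3.434) = 4498.2×1.2338 ≈ 5550 m/s.
Stage 2: m₀ = 13,486 kg, m_f = 13,486 − 10,800 = 2,686 kg; Δv = 293×9.8×ln(5.021) = 2871.4×1.6136 ≈ 4633 m/s.
Total Δv = 5550 + 4633 = 10183 m/s.

Δv ≈ 10200 m/s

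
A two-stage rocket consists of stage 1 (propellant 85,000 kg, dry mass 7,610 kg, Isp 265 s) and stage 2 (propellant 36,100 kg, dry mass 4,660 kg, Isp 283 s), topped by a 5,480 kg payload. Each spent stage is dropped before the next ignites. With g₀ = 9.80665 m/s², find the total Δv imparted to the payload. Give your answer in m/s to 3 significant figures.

Ignition mass of stage 1 = 85,000+7,610 + 36,100+4,660 + 5,480 = 138,850 kg.
Stage 1: m₀ = 138,850 kg, m_f = 138,850 − 85,000 = 53,850 kg; Δv = 265×9.80665×ln(2.578) = 2598.8×0.9472 ≈ 2462 m/s.
Stage 2: m₀ = 46,240 kg, m_f = 46,240 − 36,100 = 10,140 kg; Δv = 283×9.80665×ln(4.56) = 2775.3×1.5174 ≈ 4211 m/s.
Total Δv = 2462 + 4211 = 6673 m/s.

Δv ≈ 6670 m/s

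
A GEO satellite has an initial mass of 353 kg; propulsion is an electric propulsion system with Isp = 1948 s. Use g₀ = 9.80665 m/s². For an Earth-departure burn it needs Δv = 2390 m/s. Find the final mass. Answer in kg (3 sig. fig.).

final mass ≈ 311 kg

v_e = Isp · g₀ = 1948 × 9.80665 = 19103.4 m/s.
Rocket equation: m₀/m_f = exp(Δv / v_e) = exp(2390 / 19103.4) = exp(0.1251) = 1.1333.
m_f = m₀ / 1.1333 = 353 / 1.1333 = 311.48 kg.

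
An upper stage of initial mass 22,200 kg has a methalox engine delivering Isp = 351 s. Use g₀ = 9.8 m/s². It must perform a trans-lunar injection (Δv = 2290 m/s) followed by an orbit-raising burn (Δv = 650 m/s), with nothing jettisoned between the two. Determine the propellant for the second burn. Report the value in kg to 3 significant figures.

v_e = Isp · g₀ = 351 × 9.8 = 3439.8 m/s.
After the first burn: m = 22200 × exp(−2290/3439.8) = 22200 × 0.51389 = 11,408.4 kg.
After the second burn: m = 11,408.4 × exp(−650/3439.8) = 11,408.4 × 0.82782 = 9,444.1 kg.
Second-burn propellant = 11,408.4 − 9,444.1 = 1,964.3 kg.

propellant for the second burn ≈ 1960 kg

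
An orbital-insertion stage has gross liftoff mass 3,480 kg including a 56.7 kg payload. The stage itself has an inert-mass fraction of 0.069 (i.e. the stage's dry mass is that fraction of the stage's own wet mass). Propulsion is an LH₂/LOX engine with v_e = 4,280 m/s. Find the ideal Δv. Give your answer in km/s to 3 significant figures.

Δv ≈ 10.6 km/s

Stage wet mass = m₀ − payload = 3,480 − 56.7 = 3,423.3 kg.
Stage dry mass = ε × stage wet mass = 0.069 × 3,423.3 = 236.208 kg.
Burnout mass m_f = stage dry + payload = 236.208 + 56.7 = 292.908 kg.
Δv = v_e · ln(3,480/292.908) = 4280.0 × ln(11.88) = 4280.0 × 2.4749 ≈ 10593 m/s.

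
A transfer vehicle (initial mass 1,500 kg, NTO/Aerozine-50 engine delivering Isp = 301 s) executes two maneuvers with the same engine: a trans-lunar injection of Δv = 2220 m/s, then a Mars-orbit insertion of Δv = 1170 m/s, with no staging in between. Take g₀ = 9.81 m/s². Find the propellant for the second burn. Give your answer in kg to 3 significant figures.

v_e = Isp · g₀ = 301 × 9.81 = 2952.8 m/s.
After the first burn: m = 1500 × exp(−2220/2952.8) = 1500 × 0.47150 = 707.25 kg.
After the second burn: m = 707.25 × exp(−1170/2952.8) = 707.25 × 0.67285 = 475.873 kg.
Second-burn propellant = 707.25 − 475.873 = 231.377 kg.

propellant for the second burn ≈ 231 kg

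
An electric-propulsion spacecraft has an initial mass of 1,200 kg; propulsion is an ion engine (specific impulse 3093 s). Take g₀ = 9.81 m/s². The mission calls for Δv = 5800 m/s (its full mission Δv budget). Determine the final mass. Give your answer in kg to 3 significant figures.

v_e = Isp · g₀ = 3093 × 9.81 = 30342.3 m/s.
m₀/m_f = exp(Δv / v_e) = exp(5800 / 30342.3) = exp(0.1912) = 1.2106.
m_f = m₀ / 1.2106 = 1,200 / 1.2106 = 991.244 kg.

final mass ≈ 991 kg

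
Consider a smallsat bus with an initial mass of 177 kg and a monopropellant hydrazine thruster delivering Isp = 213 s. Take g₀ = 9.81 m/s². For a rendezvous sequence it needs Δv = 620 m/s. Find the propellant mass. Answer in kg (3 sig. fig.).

v_e = Isp · g₀ = 213 × 9.81 = 2089.5 m/s.
m₀/m_f = exp(Δv / v_e) = exp(620 / 2089.5) = exp(0.2967) = 1.3454.
m_f = 177 / 1.3454 = 131.559 kg, so propellant = m₀ − m_f = 177 − 131.559 = 45.441 kg.

propellant mass ≈ 45.4 kg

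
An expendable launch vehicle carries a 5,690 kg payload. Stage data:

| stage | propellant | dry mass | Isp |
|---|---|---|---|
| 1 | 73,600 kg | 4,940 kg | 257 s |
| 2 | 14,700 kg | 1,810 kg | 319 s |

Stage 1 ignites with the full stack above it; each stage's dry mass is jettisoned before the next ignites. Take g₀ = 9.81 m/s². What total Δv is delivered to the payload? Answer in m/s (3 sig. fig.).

Ignition mass of stage 1 = 73,600+4,940 + 14,700+1,810 + 5,690 = 100,740 kg.
Stage 1: m₀ = 100,740 kg, m_f = 100,740 − 73,600 = 27,140 kg; Δv = 257×9.81×ln(3.712) = 2521.2×1.3115 ≈ 3307 m/s.
Stage 2: m₀ = 22,200 kg, m_f = 22,200 − 14,700 = 7,500 kg; Δv = 319×9.81×ln(2.96) = 3129.4×1.0852 ≈ 3396 m/s.
Total Δv = 3307 + 3396 = 6703 m/s.

Δv ≈ 6700 m/s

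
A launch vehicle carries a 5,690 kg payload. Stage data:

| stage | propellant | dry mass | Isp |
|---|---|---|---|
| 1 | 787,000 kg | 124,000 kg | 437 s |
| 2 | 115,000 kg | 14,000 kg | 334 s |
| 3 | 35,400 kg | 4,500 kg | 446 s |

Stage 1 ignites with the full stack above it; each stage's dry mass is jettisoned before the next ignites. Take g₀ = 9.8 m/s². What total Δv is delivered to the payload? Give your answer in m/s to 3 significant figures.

Ignition mass of stage 1 = 787,000+124,000 + 115,000+14,000 + 35,400+4,500 + 5,690 = 1,085,590 kg.
Stage 1: m₀ = 1,085,590 kg, m_f = 1,085,590 − 787,000 = 298,590 kg; Δv = 437×9.8×ln(3.636) = 4282.6×1.2908 ≈ 5528 m/s.
Stage 2: m₀ = 174,590 kg, m_f = 174,590 − 115,000 = 59,590 kg; Δv = 334×9.8×ln(2.93) = 3273.2×1.0750 ≈ 3519 m/s.
Stage 3: m₀ = 45,590 kg, m_f = 45,590 − 35,400 = 10,190 kg; Δv = 446×9.8×ln(4.474) = 4370.8×1.4983 ≈ 6549 m/s.
Total Δv = 5528 + 3519 + 6549 = 15596 m/s.

Δv ≈ 15600 m/s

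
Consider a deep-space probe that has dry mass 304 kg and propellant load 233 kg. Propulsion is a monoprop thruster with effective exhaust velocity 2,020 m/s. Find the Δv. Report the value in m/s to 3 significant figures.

Δv ≈ 1150 m/s

m₀ = m_dry + m_prop = 304 + 233 = 537 kg.
Δv = v_e · ln(m₀/m_f) = 2020.0 × ln(1.766) = 2020.0 × 0.5690 ≈ 1149.3 m/s.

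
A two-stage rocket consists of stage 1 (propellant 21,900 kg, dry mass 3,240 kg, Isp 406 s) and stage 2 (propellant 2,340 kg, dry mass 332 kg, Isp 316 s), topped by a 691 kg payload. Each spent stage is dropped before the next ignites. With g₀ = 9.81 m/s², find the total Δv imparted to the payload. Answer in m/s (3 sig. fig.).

Ignition mass of stage 1 = 21,900+3,240 + 2,340+332 + 691 = 28,503 kg.
Stage 1: m₀ = 28,503 kg, m_f = 28,503 − 21,900 = 6,603 kg; Δv = 406×9.81×ln(4.317) = 3982.9×1.4625 ≈ 5825 m/s.
Stage 2: m₀ = 3,363 kg, m_f = 3,363 − 2,340 = 1,023 kg; Δv = 316×9.81×ln(3.287) = 3100.0×1.1901 ≈ 3689 m/s.
Total Δv = 5825 + 3689 = 9514 m/s.

Δv ≈ 9510 m/s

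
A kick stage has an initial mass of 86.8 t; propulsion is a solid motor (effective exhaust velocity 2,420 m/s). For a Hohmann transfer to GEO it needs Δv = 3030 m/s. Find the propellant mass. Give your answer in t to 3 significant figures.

propellant mass ≈ 62.0 t

From the ideal rocket equation, m₀/m_f = exp(Δv / v_e) = exp(3030 / 2420.0) = exp(1.2521) = 3.4976.
m_f = 86.8 / 3.4976 = 24.817 t, so propellant = m₀ − m_f = 86.8 − 24.817 = 61.983 t.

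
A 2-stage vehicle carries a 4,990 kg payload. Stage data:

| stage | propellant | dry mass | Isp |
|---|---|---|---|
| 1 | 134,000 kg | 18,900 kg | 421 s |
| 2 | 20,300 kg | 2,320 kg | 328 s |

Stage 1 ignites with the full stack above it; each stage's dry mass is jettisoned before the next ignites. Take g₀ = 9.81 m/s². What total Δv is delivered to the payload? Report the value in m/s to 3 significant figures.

Ignition mass of stage 1 = 134,000+18,900 + 20,300+2,320 + 4,990 = 180,510 kg.
Stage 1: m₀ = 180,510 kg, m_f = 180,510 − 134,000 = 46,510 kg; Δv = 421×9.81×ln(3.881) = 4130.0×1.3561 ≈ 5601 m/s.
Stage 2: m₀ = 27,610 kg, m_f = 27,610 − 20,300 = 7,310 kg; Δv = 328×9.81×ln(3.777) = 3217.7×1.3289 ≈ 4276 m/s.
Total Δv = 5601 + 4276 = 9877 m/s.

Δv ≈ 9880 m/s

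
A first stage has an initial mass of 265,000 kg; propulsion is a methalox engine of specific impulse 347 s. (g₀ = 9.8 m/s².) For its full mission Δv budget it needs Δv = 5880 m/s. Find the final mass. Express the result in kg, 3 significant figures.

final mass ≈ 47000 kg

v_e = Isp · g₀ = 347 × 9.8 = 3400.6 m/s.
By the Tsiolkovsky rocket equation, m₀/m_f = exp(Δv / v_e) = exp(5880 / 3400.6) = exp(1.7291) = 5.6356.
m_f = m₀ / 5.6356 = 265,000 / 5.6356 = 47,022.5 kg.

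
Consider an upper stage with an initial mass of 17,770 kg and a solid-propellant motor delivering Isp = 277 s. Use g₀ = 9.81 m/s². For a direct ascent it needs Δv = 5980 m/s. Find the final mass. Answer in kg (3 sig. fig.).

v_e = Isp · g₀ = 277 × 9.81 = 2717.4 m/s.
From the ideal rocket equation, m₀/m_f = exp(Δv / v_e) = exp(5980 / 2717.4) = exp(2.2007) = 9.0309.
m_f = m₀ / 9.0309 = 17,770 / 9.0309 = 1,967.69 kg.

final mass ≈ 1970 kg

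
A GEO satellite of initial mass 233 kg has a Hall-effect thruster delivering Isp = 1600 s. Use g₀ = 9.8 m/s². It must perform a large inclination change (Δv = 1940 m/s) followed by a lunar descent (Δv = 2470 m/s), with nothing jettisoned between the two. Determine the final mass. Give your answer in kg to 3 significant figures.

final mass ≈ 176 kg

v_e = Isp · g₀ = 1600 × 9.8 = 15680.0 m/s.
After the first burn: m = 233 × exp(−1940/15680.0) = 233 × 0.88362 = 205.883 kg.
After the second burn: m = 205.883 × exp(−2470/15680.0) = 205.883 × 0.85426 = 175.878 kg.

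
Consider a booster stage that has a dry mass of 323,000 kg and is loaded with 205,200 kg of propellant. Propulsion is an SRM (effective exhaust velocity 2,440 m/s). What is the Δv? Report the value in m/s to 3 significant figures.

m₀ = m_dry + m_prop = 323,000 + 205,200 = 528,200 kg.
By the Tsiolkovsky rocket equation, Δv = v_e · ln(m₀/m_f) = 2440.0 × ln(1.635) = 2440.0 × 0.4918 ≈ 1200.0 m/s.

Δv ≈ 1200 m/s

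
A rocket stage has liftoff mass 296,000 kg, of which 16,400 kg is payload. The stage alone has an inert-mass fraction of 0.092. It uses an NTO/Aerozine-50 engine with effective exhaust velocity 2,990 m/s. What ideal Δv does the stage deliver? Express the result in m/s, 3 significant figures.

Stage wet mass = m₀ − payload = 296,000 − 16,400 = 279,600 kg.
Stage dry mass = ε × stage wet mass = 0.092 × 279,600 = 25,723.2 kg.
Burnout mass m_f = stage dry + payload = 25,723.2 + 16,400 = 42,123.2 kg.
Δv = v_e · ln(296,000/42,123.2) = 2990.0 × ln(7.027) = 2990.0 × 1.9498 ≈ 5830 m/s.

Δv ≈ 5830 m/s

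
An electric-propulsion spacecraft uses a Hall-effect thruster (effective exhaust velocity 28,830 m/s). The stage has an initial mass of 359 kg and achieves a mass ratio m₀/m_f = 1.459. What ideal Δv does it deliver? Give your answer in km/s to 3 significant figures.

Δv ≈ 10.9 km/s

From the ideal rocket equation, Δv = v_e · ln(1.459) = 28830.0 × 0.3778 ≈ 10890.6 m/s.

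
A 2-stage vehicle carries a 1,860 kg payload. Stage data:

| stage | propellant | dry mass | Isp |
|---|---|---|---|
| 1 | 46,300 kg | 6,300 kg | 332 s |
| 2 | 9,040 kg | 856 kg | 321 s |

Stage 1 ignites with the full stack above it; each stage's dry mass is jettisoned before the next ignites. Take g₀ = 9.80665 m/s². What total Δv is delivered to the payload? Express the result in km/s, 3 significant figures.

Ignition mass of stage 1 = 46,300+6,300 + 9,040+856 + 1,860 = 64,356 kg.
Stage 1: m₀ = 64,356 kg, m_f = 64,356 − 46,300 = 18,056 kg; Δv = 332×9.80665×ln(3.564) = 3255.8×1.2710 ≈ 4138 m/s.
Stage 2: m₀ = 11,756 kg, m_f = 11,756 − 9,040 = 2,716 kg; Δv = 321×9.80665×ln(4.328) = 3147.9×1.4652 ≈ 4612 m/s.
Total Δv = 4138 + 4612 = 8750 m/s.

Δv ≈ 8.75 km/s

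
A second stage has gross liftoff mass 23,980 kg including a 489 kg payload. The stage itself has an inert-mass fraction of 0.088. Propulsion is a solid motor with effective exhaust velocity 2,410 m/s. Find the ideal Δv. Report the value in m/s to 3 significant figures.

Δv ≈ 5400 m/s

Stage wet mass = m₀ − payload = 23,980 − 489 = 23,491 kg.
Stage dry mass = ε × stage wet mass = 0.088 × 23,491 = 2,067.21 kg.
Burnout mass m_f = stage dry + payload = 2,067.21 + 489 = 2,556.21 kg.
Δv = v_e · ln(23,980/2,556.21) = 2410.0 × ln(9.381) = 2410.0 × 2.2387 ≈ 5395 m/s.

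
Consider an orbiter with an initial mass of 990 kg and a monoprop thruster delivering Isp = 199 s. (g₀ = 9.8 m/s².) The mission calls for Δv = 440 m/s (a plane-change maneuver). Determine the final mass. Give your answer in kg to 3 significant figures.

final mass ≈ 790 kg

v_e = Isp · g₀ = 199 × 9.8 = 1950.2 m/s.
m₀/m_f = exp(Δv / v_e) = exp(440 / 1950.2) = exp(0.2256) = 1.2531.
m_f = m₀ / 1.2531 = 990 / 1.2531 = 790.041 kg.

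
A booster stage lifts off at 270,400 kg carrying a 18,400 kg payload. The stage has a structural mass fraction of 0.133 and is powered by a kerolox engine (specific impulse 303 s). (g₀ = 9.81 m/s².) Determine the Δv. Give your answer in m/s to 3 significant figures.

Δv ≈ 4910 m/s

Stage wet mass = m₀ − payload = 270,400 − 18,400 = 252,000 kg.
Stage dry mass = ε × stage wet mass = 0.133 × 252,000 = 33,516 kg.
Burnout mass m_f = stage dry + payload = 33,516 + 18,400 = 51,916 kg.
v_e = Isp · g₀ = 303 × 9.81 = 2972.4 m/s.
Δv = v_e · ln(270,400/51,916) = 2972.4 × ln(5.208) = 2972.4 × 1.6503 ≈ 4905 m/s.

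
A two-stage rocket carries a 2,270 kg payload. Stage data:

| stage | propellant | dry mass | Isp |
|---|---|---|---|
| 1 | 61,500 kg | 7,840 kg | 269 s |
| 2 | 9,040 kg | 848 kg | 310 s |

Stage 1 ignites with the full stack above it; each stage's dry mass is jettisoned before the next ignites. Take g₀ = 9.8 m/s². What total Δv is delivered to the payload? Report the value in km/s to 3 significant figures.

Ignition mass of stage 1 = 61,500+7,840 + 9,040+848 + 2,270 = 81,498 kg.
Stage 1: m₀ = 81,498 kg, m_f = 81,498 − 61,500 = 19,998 kg; Δv = 269×9.8×ln(4.075) = 2636.2×1.4049 ≈ 3704 m/s.
Stage 2: m₀ = 12,158 kg, m_f = 12,158 − 9,040 = 3,118 kg; Δv = 310×9.8×ln(3.899) = 3038.0×1.3608 ≈ 4134 m/s.
Total Δv = 3704 + 4134 = 7838 m/s.

Δv ≈ 7.84 km/s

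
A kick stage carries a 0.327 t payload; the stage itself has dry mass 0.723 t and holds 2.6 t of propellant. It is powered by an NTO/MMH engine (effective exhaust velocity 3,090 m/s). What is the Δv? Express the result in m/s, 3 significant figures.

m₀ = payload + dry + propellant = 0.327 + 0.723 + 2.6 = 3.65 t.
m_f = payload + dry = 0.327 + 0.723 = 1.05 t.
Δv = v_e · ln(m₀/m_f) = 3090.0 × ln(3.476) = 3090.0 × 1.2459 ≈ 3849.9 m/s.

Δv ≈ 3850 m/s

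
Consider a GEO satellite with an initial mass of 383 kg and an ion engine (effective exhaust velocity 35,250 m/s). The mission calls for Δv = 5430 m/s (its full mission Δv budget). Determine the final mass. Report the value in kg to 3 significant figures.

m₀/m_f = exp(Δv / v_e) = exp(5430 / 35250.0) = exp(0.1540) = 1.1665.
m_f = m₀ / 1.1665 = 383 / 1.1665 = 328.333 kg.

final mass ≈ 328 kg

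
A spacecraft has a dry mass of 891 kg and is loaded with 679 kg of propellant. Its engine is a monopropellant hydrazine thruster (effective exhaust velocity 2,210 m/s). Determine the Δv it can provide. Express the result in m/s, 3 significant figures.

Δv ≈ 1250 m/s

m₀ = m_dry + m_prop = 891 + 679 = 1,570 kg.
Δv = v_e · ln(m₀/m_f) = 2210.0 × ln(1.762) = 2210.0 × 0.5665 ≈ 1251.9 m/s.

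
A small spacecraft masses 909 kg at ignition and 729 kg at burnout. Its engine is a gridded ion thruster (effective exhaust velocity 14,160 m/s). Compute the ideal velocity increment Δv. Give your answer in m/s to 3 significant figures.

Δv ≈ 3120 m/s

By the Tsiolkovsky rocket equation, Δv = v_e · ln(m₀/m_f) = 14160.0 × ln(1.247) = 14160.0 × 0.2207 ≈ 3124.7 m/s.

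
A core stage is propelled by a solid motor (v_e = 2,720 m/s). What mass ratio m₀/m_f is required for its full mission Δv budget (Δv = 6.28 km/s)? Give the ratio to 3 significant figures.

mass ratio ≈ 10.1

Using Δv = v_e ln(m₀/m_f): m₀/m_f = exp(Δv / v_e) = exp(6280 / 2720.0) = exp(2.3088) = 10.0626.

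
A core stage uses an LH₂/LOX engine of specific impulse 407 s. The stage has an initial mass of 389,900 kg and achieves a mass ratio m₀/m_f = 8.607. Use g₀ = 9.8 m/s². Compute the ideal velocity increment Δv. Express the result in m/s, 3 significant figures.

Δv ≈ 8590 m/s

v_e = Isp · g₀ = 407 × 9.8 = 3988.6 m/s.
Δv = v_e · ln(8.607) = 3988.6 × 2.1526 ≈ 8585.8 m/s.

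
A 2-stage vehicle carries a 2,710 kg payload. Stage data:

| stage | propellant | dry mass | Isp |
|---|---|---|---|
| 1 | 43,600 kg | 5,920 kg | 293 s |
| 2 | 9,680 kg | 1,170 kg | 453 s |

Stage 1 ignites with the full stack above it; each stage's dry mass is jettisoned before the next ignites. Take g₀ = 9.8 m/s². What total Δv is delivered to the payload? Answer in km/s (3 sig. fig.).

Ignition mass of stage 1 = 43,600+5,920 + 9,680+1,170 + 2,710 = 63,080 kg.
Stage 1: m₀ = 63,080 kg, m_f = 63,080 − 43,600 = 19,480 kg; Δv = 293×9.8×ln(3.238) = 2871.4×1.1750 ≈ 3374 m/s.
Stage 2: m₀ = 13,560 kg, m_f = 13,560 − 9,680 = 3,880 kg; Δv = 453×9.8×ln(3.495) = 4439.4×1.2513 ≈ 5555 m/s.
Total Δv = 3374 + 5555 = 8929 m/s.

Δv ≈ 8.93 km/s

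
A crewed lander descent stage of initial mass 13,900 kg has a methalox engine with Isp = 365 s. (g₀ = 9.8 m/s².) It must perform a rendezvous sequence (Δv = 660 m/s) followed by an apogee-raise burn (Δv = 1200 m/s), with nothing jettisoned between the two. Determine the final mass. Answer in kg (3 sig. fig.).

v_e = Isp · g₀ = 365 × 9.8 = 3577.0 m/s.
After the first burn: m = 13900 × exp(−660/3577.0) = 13900 × 0.83151 = 11,558 kg.
After the second burn: m = 11,558 × exp(−1200/3577.0) = 11,558 × 0.71500 = 8,263.97 kg.

final mass ≈ 8260 kg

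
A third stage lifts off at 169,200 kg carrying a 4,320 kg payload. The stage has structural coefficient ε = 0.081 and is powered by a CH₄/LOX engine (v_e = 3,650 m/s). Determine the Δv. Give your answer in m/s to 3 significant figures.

Stage wet mass = m₀ − payload = 169,200 − 4,320 = 164,880 kg.
Stage dry mass = ε × stage wet mass = 0.081 × 164,880 = 13,355.3 kg.
Burnout mass m_f = stage dry + payload = 13,355.3 + 4,320 = 17,675.3 kg.
Δv = v_e · ln(169,200/17,675.3) = 3650.0 × ln(9.573) = 3650.0 × 2.2589 ≈ 8245 m/s.

Δv ≈ 8250 m/s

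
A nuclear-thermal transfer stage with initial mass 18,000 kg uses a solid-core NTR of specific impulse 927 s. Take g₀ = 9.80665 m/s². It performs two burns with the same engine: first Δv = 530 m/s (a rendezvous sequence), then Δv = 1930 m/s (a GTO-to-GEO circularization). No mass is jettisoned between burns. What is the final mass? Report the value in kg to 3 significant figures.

final mass ≈ 13700 kg

v_e = Isp · g₀ = 927 × 9.80665 = 9090.8 m/s.
After the first burn: m = 18000 × exp(−530/9090.8) = 18000 × 0.94337 = 16,980.7 kg.
After the second burn: m = 16,980.7 × exp(−1930/9090.8) = 16,980.7 × 0.80872 = 13,732.6 kg.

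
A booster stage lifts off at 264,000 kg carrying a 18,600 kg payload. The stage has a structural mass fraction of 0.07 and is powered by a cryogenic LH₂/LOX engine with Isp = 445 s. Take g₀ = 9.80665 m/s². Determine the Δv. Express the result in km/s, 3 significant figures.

Δv ≈ 8.72 km/s

Stage wet mass = m₀ − payload = 264,000 − 18,600 = 245,400 kg.
Stage dry mass = ε × stage wet mass = 0.07 × 245,400 = 17,178 kg.
Burnout mass m_f = stage dry + payload = 17,178 + 18,600 = 35,778 kg.
v_e = Isp · g₀ = 445 × 9.80665 = 4364.0 m/s.
Δv = v_e · ln(264,000/35,778) = 4364.0 × ln(7.379) = 4364.0 × 1.9986 ≈ 8722 m/s.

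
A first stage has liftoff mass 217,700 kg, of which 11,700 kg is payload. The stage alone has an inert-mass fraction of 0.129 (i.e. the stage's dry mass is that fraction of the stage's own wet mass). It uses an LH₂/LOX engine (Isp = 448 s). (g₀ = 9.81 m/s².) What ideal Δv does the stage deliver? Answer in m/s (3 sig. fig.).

Stage wet mass = m₀ − payload = 217,700 − 11,700 = 206,000 kg.
Stage dry mass = ε × stage wet mass = 0.129 × 206,000 = 26,574 kg.
Burnout mass m_f = stage dry + payload = 26,574 + 11,700 = 38,274 kg.
v_e = Isp · g₀ = 448 × 9.81 = 4394.9 m/s.
Δv = v_e · ln(217,700/38,274) = 4394.9 × ln(5.688) = 4394.9 × 1.7383 ≈ 7640 m/s.

Δv ≈ 7640 m/s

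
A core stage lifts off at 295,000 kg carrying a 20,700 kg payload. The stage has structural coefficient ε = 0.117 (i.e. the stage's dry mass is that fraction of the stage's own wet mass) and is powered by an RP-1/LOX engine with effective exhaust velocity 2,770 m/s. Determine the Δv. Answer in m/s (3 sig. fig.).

Δv ≈ 4770 m/s

Stage wet mass = m₀ − payload = 295,000 − 20,700 = 274,300 kg.
Stage dry mass = ε × stage wet mass = 0.117 × 274,300 = 32,093.1 kg.
Burnout mass m_f = stage dry + payload = 32,093.1 + 20,700 = 52,793.1 kg.
Δv = v_e · ln(295,000/52,793.1) = 2770.0 × ln(5.588) = 2770.0 × 1.7206 ≈ 4766 m/s.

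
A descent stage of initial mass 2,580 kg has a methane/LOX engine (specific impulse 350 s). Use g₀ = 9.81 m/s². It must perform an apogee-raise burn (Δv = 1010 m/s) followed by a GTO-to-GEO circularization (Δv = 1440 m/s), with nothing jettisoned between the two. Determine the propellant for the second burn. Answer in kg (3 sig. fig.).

propellant for the second burn ≈ 659 kg

v_e = Isp · g₀ = 350 × 9.81 = 3433.5 m/s.
After the first burn: m = 2580 × exp(−1010/3433.5) = 2580 × 0.74516 = 1,922.51 kg.
After the second burn: m = 1,922.51 × exp(−1440/3433.5) = 1,922.51 × 0.65744 = 1,263.93 kg.
Second-burn propellant = 1,922.51 − 1,263.93 = 658.58 kg.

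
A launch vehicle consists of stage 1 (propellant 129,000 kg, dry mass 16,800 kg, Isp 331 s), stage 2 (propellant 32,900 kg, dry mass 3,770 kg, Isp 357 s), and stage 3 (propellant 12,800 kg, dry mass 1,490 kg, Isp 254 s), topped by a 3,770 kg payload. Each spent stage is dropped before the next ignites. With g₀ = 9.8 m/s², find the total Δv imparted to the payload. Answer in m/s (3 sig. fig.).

Ignition mass of stage 1 = 129,000+16,800 + 32,900+3,770 + 12,800+1,490 + 3,770 = 200,530 kg.
Stage 1: m₀ = 200,530 kg, m_f = 200,530 − 129,000 = 71,530 kg; Δv = 331×9.8×ln(2.803) = 3243.8×1.0308 ≈ 3344 m/s.
Stage 2: m₀ = 54,730 kg, m_f = 54,730 − 32,900 = 21,830 kg; Δv = 357×9.8×ln(2.507) = 3498.6×0.9191 ≈ 3216 m/s.
Stage 3: m₀ = 18,060 kg, m_f = 18,060 − 12,800 = 5,260 kg; Δv = 254×9.8×ln(3.433) = 2489.2×1.2336 ≈ 3071 m/s.
Total Δv = 3344 + 3216 + 3071 = 9631 m/s.

Δv ≈ 9630 m/s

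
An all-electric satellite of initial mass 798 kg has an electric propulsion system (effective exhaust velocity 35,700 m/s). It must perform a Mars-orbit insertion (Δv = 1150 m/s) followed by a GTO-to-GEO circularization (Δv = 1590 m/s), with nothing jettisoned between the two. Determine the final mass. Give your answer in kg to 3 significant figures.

After the first burn: m = 798 × exp(−1150/35700.0) = 798 × 0.96830 = 772.703 kg.
After the second burn: m = 772.703 × exp(−1590/35700.0) = 772.703 × 0.95644 = 739.044 kg.

final mass ≈ 739 kg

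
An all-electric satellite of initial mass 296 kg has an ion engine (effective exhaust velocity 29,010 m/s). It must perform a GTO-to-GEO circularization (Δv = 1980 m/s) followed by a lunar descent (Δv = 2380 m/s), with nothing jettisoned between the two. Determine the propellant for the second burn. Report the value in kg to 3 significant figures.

propellant for the second burn ≈ 21.8 kg

After the first burn: m = 296 × exp(−1980/29010.0) = 296 × 0.93402 = 276.47 kg.
After the second burn: m = 276.47 × exp(−2380/29010.0) = 276.47 × 0.92123 = 254.692 kg.
Second-burn propellant = 276.47 − 254.692 = 21.778 kg.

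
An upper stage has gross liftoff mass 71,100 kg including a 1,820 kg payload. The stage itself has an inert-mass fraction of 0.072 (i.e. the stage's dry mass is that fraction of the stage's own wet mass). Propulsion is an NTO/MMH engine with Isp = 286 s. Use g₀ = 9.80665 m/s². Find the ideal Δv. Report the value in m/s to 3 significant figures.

Δv ≈ 6580 m/s

Stage wet mass = m₀ − payload = 71,100 − 1,820 = 69,280 kg.
Stage dry mass = ε × stage wet mass = 0.072 × 69,280 = 4,988.16 kg.
Burnout mass m_f = stage dry + payload = 4,988.16 + 1,820 = 6,808.16 kg.
v_e = Isp · g₀ = 286 × 9.80665 = 2804.7 m/s.
Δv = v_e · ln(71,100/6,808.16) = 2804.7 × ln(10.44) = 2804.7 × 2.3460 ≈ 6580 m/s.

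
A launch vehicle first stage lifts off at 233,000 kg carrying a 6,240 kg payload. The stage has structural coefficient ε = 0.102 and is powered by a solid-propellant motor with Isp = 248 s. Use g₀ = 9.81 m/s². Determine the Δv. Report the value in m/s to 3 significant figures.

Δv ≈ 5040 m/s

Stage wet mass = m₀ − payload = 233,000 − 6,240 = 226,760 kg.
Stage dry mass = ε × stage wet mass = 0.102 × 226,760 = 23,129.5 kg.
Burnout mass m_f = stage dry + payload = 23,129.5 + 6,240 = 29,369.5 kg.
v_e = Isp · g₀ = 248 × 9.81 = 2432.9 m/s.
By the Tsiolkovsky rocket equation, Δv = v_e · ln(233,000/29,369.5) = 2432.9 × ln(7.933) = 2432.9 × 2.0711 ≈ 5039 m/s.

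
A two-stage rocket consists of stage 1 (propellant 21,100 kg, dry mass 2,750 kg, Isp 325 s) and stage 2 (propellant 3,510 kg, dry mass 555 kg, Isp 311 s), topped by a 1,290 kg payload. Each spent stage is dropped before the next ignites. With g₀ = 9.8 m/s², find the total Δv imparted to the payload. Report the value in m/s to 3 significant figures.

Δv ≈ 7330 m/s

Ignition mass of stage 1 = 21,100+2,750 + 3,510+555 + 1,290 = 29,205 kg.
Stage 1: m₀ = 29,205 kg, m_f = 29,205 − 21,100 = 8,105 kg; Δv = 325×9.8×ln(3.603) = 3185.0×1.2819 ≈ 4083 m/s.
Stage 2: m₀ = 5,355 kg, m_f = 5,355 − 3,510 = 1,845 kg; Δv = 311×9.8×ln(2.902) = 3047.8×1.0656 ≈ 3248 m/s.
Total Δv = 4083 + 3248 = 7331 m/s.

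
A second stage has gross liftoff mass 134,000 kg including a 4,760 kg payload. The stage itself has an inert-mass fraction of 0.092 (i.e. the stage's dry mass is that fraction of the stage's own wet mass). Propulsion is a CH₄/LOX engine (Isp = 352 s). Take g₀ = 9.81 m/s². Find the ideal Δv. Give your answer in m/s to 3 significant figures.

Δv ≈ 7200 m/s

Stage wet mass = m₀ − payload = 134,000 − 4,760 = 129,240 kg.
Stage dry mass = ε × stage wet mass = 0.092 × 129,240 = 11,890.1 kg.
Burnout mass m_f = stage dry + payload = 11,890.1 + 4,760 = 16,650.1 kg.
v_e = Isp · g₀ = 352 × 9.81 = 3453.1 m/s.
By the Tsiolkovsky rocket equation, Δv = v_e · ln(134,000/16,650.1) = 3453.1 × ln(8.048) = 3453.1 × 2.0854 ≈ 7201 m/s.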